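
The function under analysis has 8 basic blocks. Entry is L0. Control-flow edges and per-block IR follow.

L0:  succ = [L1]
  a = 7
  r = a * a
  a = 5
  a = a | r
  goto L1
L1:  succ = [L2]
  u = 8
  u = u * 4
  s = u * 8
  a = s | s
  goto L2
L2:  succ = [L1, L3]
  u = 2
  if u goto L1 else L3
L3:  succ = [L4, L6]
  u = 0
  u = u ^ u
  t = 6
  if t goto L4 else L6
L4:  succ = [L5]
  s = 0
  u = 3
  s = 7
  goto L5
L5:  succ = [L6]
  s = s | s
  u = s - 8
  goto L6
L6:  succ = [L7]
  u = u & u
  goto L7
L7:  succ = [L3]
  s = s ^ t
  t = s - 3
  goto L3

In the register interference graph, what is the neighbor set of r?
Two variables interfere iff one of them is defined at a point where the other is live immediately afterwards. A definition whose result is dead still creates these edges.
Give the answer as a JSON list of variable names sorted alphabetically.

Answer: ["a"]

Analysis:
Block summaries:
  L0: {a,r} / ∅
  L1: {a,s,u} / ∅
  L2: {u} / ∅
  L3: {t,u} / ∅
  L4: {s,u} / ∅
  L5: {s,u} / {s}
  L6: {u} / {u}
  L7: {s,t} / {s,t}

Live sets:
  L0: in=∅ out=∅
  L1: in=∅ out={s}
  L2: in={s} out={s}
  L3: in={s} out={s,t,u}
  L4: in={t} out={s,t}
  L5: in={s,t} out={s,t,u}
  L6: in={s,t,u} out={s,t}
  L7: in={s,t} out={s}

Interfere edges:
  a: {r,s}
  r: {a}
  s: {a,t,u}
  t: {s,u}
  u: {s,t}

N(r) = ["a"]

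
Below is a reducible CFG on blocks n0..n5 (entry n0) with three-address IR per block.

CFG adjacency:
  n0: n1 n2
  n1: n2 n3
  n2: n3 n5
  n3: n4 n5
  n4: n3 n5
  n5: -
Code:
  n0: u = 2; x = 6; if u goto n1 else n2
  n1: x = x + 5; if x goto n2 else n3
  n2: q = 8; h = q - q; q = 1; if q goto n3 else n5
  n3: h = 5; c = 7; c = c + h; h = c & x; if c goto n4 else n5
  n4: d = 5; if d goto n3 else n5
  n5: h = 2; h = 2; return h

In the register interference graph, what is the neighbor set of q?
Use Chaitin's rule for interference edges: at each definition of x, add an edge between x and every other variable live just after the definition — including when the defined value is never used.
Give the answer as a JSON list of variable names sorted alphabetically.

def/use:
  n0: def={u,x} ue=∅
  n1: def={x} ue={x}
  n2: def={h,q} ue=∅
  n3: def={c,h} ue={x}
  n4: def={d} ue=∅
  n5: def={h} ue=∅

Liveness:
  n0 li=∅ lo={x}
  n1 li={x} lo={x}
  n2 li={x} lo={x}
  n3 li={x} lo={x}
  n4 li={x} lo={x}
  n5 li=∅ lo=∅

Interference:
  c — {h,x}
  d — {x}
  h — {c,x}
  q — {x}
  u — {x}
  x — {c,d,h,q,u}

N(q) = ["x"]

Answer: ["x"]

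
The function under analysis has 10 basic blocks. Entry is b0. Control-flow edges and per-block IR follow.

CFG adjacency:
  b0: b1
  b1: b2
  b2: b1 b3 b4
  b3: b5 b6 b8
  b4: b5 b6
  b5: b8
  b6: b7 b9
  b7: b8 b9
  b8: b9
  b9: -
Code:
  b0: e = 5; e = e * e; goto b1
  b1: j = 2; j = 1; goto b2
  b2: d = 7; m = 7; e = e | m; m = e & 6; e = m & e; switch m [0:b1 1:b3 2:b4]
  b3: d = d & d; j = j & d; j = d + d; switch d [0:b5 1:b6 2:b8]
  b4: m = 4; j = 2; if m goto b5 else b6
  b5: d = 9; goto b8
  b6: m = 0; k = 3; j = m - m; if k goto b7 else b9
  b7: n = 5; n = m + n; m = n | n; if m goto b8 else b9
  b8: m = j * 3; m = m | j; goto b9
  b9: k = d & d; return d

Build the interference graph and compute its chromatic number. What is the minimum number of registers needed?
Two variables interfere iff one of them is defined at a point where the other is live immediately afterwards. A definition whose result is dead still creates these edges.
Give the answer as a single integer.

Answer: 4

Working:
Per-block:
  b0 def {e} use ∅
  b1 def {j} use ∅
  b2 def {d,e,m} use {e}
  b3 def {d,j} use {d,j}
  b4 def {j,m} use ∅
  b5 def {d} use ∅
  b6 def {j,k,m} use ∅
  b7 def {m,n} use {m}
  b8 def {m} use {j}
  b9 def {k} use {d}

Backward fixpoint:
  b0 li=∅ lo={e}
  b1 li={e} lo={e,j}
  b2 li={e,j} lo={d,e,j}
  b3 li={d,j} lo={d,j}
  b4 li={d} lo={d,j}
  b5 li={j} lo={d,j}
  b6 li={d} lo={d,j,m}
  b7 li={d,j,m} lo={d,j}
  b8 li={d,j} lo={d}
  b9 li={d} lo=∅

Interfere edges:
  d↔{e,j,k,m,n}
  e↔{d,j,m}
  j↔{d,e,k,m,n}
  k↔{d,j,m}
  m↔{d,e,j,k,n}
  n↔{d,j,m}

Registers:
  clique {d,e,j,m} ⇒ need ≥ 4
  4-colouring: c0={d}  c1={j}  c2={m}  c3={e,k,n}
  χ = 4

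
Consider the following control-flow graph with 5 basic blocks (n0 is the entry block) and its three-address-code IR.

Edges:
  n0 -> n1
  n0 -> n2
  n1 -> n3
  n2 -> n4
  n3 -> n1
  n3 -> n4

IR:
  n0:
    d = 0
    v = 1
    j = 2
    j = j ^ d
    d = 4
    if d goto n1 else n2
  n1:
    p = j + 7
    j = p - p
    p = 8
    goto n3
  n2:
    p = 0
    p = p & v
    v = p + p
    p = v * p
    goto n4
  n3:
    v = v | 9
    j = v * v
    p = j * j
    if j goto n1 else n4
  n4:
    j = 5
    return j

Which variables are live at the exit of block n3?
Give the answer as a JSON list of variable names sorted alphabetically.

Answer: ["j", "v"]

Derivation:
Per-block:
  n0 def {d,j,v} use ∅
  n1 def {j,p} use {j}
  n2 def {p,v} use {v}
  n3 def {j,p,v} use {v}
  n4 def {j} use ∅

Backward fixpoint:
  live n0: ∅→{j,v}
  live n1: {j,v}→{v}
  live n2: {v}→∅
  live n3: {v}→{j,v}
  live n4: ∅→∅

live-out(n3) = ["j", "v"]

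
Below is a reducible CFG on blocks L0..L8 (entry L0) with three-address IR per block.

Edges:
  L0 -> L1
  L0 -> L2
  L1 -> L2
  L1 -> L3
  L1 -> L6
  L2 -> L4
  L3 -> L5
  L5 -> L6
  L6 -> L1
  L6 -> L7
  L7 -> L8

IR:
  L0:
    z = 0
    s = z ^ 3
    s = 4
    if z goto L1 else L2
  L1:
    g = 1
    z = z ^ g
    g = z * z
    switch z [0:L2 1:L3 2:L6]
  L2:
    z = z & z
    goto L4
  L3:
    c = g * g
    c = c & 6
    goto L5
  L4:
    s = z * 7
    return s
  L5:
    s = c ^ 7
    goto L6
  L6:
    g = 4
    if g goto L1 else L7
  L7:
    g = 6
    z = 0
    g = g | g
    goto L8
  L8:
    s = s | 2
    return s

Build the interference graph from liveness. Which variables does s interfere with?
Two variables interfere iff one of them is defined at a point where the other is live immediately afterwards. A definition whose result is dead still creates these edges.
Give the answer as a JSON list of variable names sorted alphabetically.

Block summaries:
  L0: {s,z} / ∅
  L1: {g,z} / {z}
  L2: {z} / {z}
  L3: {c} / {g}
  L4: {s} / {z}
  L5: {s} / {c}
  L6: {g} / ∅
  L7: {g,z} / ∅
  L8: {s} / {s}

Liveness:
  L0: in=∅ out={s,z}
  L1: in={s,z} out={g,s,z}
  L2: in={z} out={z}
  L3: in={g,z} out={c,z}
  L4: in={z} out=∅
  L5: in={c,z} out={s,z}
  L6: in={s,z} out={s,z}
  L7: in={s} out={s}
  L8: in={s} out=∅

Conflict graph:
  c: {z}
  g: {s,z}
  s: {g,z}
  z: {c,g,s}

N(s) = ["g", "z"]

Answer: ["g", "z"]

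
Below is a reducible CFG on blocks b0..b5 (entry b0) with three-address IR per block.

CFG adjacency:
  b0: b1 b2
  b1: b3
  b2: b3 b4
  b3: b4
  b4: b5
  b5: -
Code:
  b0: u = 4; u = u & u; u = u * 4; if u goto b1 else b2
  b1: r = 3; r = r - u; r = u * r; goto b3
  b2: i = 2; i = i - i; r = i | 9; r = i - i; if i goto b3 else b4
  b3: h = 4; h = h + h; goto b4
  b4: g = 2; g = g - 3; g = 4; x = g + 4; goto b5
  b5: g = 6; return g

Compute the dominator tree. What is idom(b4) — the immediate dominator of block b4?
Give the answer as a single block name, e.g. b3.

Answer: b0

Analysis:
idom tree: b1←b0 b2←b0 b3←b0 b4←b0 b5←b4
Join-block Dom:
  b3: preds {b1,b2}: {b0,b1} ∩ {b0,b2} = {b0}; idom=b0
  b4: preds {b2,b3}: {b0,b2} ∩ {b0,b3} = {b0}; idom=b0

idom(b4) = b0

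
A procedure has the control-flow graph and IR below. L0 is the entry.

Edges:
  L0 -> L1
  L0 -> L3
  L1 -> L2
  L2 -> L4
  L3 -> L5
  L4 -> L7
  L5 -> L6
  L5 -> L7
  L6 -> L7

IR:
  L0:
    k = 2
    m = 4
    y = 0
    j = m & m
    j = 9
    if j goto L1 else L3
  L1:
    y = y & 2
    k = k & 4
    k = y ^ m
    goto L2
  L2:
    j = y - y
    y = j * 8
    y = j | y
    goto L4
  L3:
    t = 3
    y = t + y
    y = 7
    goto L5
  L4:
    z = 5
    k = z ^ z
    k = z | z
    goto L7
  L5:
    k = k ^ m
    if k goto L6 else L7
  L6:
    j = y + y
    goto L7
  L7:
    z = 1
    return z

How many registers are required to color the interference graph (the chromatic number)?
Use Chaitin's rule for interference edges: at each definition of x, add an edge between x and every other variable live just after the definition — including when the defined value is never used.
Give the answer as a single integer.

def/use:
  L0 def {j,k,m,y} use ∅
  L1 def {k,y} use {k,m,y}
  L2 def {j,y} use {y}
  L3 def {t,y} use {y}
  L4 def {k,z} use ∅
  L5 def {k} use {k,m}
  L6 def {j} use {y}
  L7 def {z} use ∅

Liveness:
  L0: in=∅ out={k,m,y}
  L1: in={k,m,y} out={y}
  L2: in={y} out=∅
  L3: in={k,m,y} out={k,m,y}
  L4: in=∅ out=∅
  L5: in={k,m,y} out={y}
  L6: in={y} out=∅
  L7: in=∅ out=∅

Conflict graph:
  j — {k,m,y}
  k — {j,m,t,y,z}
  m — {j,k,t,y}
  t — {k,m,y}
  y — {j,k,m,t}
  z — {k}

Colouring:
  clique {j,k,m,y} ⇒ need ≥ 4
  4-colouring: r0={k}  r1={m,z}  r2={y}  r3={j,t}
  χ = 4

Answer: 4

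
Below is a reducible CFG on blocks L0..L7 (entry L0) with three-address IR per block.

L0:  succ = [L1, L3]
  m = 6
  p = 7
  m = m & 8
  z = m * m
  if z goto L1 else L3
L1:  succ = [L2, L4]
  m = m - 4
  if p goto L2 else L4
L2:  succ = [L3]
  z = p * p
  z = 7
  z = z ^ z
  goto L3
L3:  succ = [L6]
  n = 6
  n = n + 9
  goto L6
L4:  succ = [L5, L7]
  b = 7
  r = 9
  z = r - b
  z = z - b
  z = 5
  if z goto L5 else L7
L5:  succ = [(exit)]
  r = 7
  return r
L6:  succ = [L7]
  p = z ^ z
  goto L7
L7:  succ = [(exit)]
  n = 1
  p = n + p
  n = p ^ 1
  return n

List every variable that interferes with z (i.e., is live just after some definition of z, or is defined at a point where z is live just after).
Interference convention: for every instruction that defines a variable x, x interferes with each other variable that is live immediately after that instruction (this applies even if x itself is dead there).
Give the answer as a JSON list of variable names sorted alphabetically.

Answer: ["b", "m", "n", "p"]

Working:
Per-block:
  L0: def={m,p,z} ue=∅
  L1: def={m} ue={m,p}
  L2: def={z} ue={p}
  L3: def={n} ue=∅
  L4: def={b,r,z} ue=∅
  L5: def={r} ue=∅
  L6: def={p} ue={z}
  L7: def={n,p} ue={p}

Liveness:
  L0 li=∅ lo={m,p,z}
  L1 li={m,p} lo={p}
  L2 li={p} lo={z}
  L3 li={z} lo={z}
  L4 li={p} lo={p}
  L5 li=∅ lo=∅
  L6 li={z} lo={p}
  L7 li={p} lo=∅

Conflict graph:
  b: {p,r,z}
  m: {p,z}
  n: {p,z}
  p: {b,m,n,r,z}
  r: {b,p}
  z: {b,m,n,p}

N(z) = ["b", "m", "n", "p"]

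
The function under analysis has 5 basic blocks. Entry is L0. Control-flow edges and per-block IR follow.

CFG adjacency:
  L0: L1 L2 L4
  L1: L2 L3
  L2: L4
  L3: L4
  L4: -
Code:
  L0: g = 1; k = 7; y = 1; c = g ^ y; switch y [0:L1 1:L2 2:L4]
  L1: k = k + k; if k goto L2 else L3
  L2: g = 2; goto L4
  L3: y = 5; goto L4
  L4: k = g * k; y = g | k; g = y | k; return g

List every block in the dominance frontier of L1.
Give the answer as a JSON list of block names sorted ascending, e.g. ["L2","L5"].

idom tree: L1←L0 L2←L0 L3←L1 L4←L0
Join-block Dom:
  L2: preds {L0,L1}: {L0} ∩ {L0,L1} = {L0}; idom=L0
  L4: preds {L0,L2,L3}: {L0} ∩ {L0,L2} ∩ {L0,L1,L3} = {L0}; idom=L0

DF walk-up:
  L2←L0: walk · to L0
  L2←L1: walk L1 to L0
  L4←L0: walk · to L0
  L4←L2: walk L2 to L0
  L4←L3: walk L3→L1 to L0
  L0: DF=∅
  L1: DF={L2,L4}
  L2: DF={L4}
  L3: DF={L4}
  L4: DF=∅

DF(L1) = ["L2", "L4"]

Answer: ["L2", "L4"]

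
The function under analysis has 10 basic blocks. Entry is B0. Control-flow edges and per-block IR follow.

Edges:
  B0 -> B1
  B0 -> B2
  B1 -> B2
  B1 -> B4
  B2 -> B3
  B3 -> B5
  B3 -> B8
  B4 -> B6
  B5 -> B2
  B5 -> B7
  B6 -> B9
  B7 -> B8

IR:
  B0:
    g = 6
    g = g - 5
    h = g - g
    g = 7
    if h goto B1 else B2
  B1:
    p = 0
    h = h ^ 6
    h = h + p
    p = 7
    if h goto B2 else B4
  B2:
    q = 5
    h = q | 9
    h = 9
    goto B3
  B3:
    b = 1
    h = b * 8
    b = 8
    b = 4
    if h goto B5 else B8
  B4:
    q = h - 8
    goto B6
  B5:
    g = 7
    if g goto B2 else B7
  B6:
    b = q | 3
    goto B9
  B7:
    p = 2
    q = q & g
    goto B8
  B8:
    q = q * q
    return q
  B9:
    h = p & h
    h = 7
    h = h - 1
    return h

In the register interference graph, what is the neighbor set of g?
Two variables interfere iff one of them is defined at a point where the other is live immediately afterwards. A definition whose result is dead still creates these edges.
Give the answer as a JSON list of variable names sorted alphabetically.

Per-block:
  B0 def {g,h} use ∅
  B1 def {h,p} use {h}
  B2 def {h,q} use ∅
  B3 def {b,h} use ∅
  B4 def {q} use {h}
  B5 def {g} use ∅
  B6 def {b} use {q}
  B7 def {p,q} use {g,q}
  B8 def {q} use {q}
  B9 def {h} use {h,p}

Live sets:
  live B0: ∅→{h}
  live B1: {h}→{h,p}
  live B2: ∅→{q}
  live B3: {q}→{q}
  live B4: {h,p}→{h,p,q}
  live B5: {q}→{g,q}
  live B6: {h,p,q}→{h,p}
  live B7: {g,q}→{q}
  live B8: {q}→∅
  live B9: {h,p}→∅

Conflict graph:
  b — {h,p,q}
  g — {h,p,q}
  h — {b,g,p,q}
  p — {b,g,h,q}
  q — {b,g,h,p}

N(g) = ["h", "p", "q"]

Answer: ["h", "p", "q"]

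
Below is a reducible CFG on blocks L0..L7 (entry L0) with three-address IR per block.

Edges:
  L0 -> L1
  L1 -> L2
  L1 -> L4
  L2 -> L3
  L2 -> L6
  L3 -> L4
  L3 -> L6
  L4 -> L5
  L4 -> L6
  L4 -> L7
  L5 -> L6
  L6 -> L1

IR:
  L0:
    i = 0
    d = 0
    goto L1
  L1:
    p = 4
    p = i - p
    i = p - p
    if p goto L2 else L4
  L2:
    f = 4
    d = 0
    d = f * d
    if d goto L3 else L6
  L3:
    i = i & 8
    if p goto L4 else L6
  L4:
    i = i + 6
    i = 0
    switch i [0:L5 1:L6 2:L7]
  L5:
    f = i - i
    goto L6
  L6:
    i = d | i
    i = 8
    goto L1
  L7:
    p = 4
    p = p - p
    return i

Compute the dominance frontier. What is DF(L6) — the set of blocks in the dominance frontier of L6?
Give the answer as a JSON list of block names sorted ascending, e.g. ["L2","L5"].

Answer: ["L1"]

Working:
idom tree: L1←L0 L2←L1 L3←L2 L4←L1 L5←L4 L6←L1 L7←L4
Dom at joins:
  L1: preds {L0,L6}: {L0} ∩ {L0,L1,L6} = {L0}; idom=L0
  L4: preds {L1,L3}: {L0,L1} ∩ {L0,L1,L2,L3} = {L0,L1}; idom=L1
  L6: preds {L2,L3,L4,L5}: {L0,L1,L2} ∩ {L0,L1,L2,L3} ∩ {L0,L1,L4} ∩ {L0,L1,L4,L5} = {L0,L1}; idom=L1

DF derivation:
  join L1 pred L0: · stop@L0
  join L1 pred L6: L6→L1 stop@L0
  join L4 pred L1: · stop@L1
  join L4 pred L3: L3→L2 stop@L1
  join L6 pred L2: L2 stop@L1
  join L6 pred L3: L3→L2 stop@L1
  join L6 pred L4: L4 stop@L1
  join L6 pred L5: L5→L4 stop@L1
  DF(L0)=∅
  DF(L1)={L1}
  DF(L2)={L4,L6}
  DF(L3)={L4,L6}
  DF(L4)={L6}
  DF(L5)={L6}
  DF(L6)={L1}
  DF(L7)=∅

DF(L6) = ["L1"]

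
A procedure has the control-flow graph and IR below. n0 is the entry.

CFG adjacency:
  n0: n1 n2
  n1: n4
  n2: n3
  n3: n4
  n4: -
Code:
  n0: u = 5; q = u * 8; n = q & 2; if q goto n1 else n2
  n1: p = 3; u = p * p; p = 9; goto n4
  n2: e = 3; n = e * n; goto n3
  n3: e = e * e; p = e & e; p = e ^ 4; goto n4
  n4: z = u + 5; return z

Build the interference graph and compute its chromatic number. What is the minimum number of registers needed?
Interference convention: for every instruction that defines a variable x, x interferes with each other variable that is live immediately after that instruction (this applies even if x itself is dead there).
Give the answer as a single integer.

Answer: 3

Derivation:
def/use:
  n0: def={n,q,u} ue=∅
  n1: def={p,u} ue=∅
  n2: def={e,n} ue={n}
  n3: def={e,p} ue={e}
  n4: def={z} ue={u}

Backward fixpoint:
  n0 li=∅ lo={n,u}
  n1 li=∅ lo={u}
  n2 li={n,u} lo={e,u}
  n3 li={e,u} lo={u}
  n4 li={u} lo=∅

Interference:
  e↔{n,p,u}
  n↔{e,q,u}
  p↔{e,u}
  q↔{n,u}
  u↔{e,n,p,q}
  z↔∅

Chromatic number:
  lower bound: {e,n,u} mutually conflict ⇒ χ ≥ 3
  3-colouring: R0={u,z}  R1={e,q}  R2={n,p}
  χ = 3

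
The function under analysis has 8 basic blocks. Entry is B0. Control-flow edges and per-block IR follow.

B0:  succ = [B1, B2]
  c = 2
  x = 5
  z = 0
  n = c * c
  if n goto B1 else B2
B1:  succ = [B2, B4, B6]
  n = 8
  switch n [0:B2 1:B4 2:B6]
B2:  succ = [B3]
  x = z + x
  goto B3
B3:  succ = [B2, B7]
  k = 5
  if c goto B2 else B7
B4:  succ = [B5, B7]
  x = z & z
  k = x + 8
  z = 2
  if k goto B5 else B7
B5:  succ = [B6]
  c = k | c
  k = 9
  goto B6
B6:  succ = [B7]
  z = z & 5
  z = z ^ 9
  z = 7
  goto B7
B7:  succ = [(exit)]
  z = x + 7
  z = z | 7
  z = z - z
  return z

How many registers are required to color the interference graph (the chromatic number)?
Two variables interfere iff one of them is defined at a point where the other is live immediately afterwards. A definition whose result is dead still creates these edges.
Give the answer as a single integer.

def/use:
  B0: def={c,n,x,z} ue=∅
  B1: def={n} ue=∅
  B2: def={x} ue={x,z}
  B3: def={k} ue={c}
  B4: def={k,x,z} ue={z}
  B5: def={c,k} ue={c,k}
  B6: def={z} ue={z}
  B7: def={z} ue={x}

Live sets:
  live B0: ∅→{c,x,z}
  live B1: {c,x,z}→{c,x,z}
  live B2: {c,x,z}→{c,x,z}
  live B3: {c,x,z}→{c,x,z}
  live B4: {c,z}→{c,k,x,z}
  live B5: {c,k,x,z}→{x,z}
  live B6: {x,z}→{x}
  live B7: {x}→∅

Interfere edges:
  c↔{k,n,x,z}
  k↔{c,x,z}
  n↔{c,x,z}
  x↔{c,k,n,z}
  z↔{c,k,n,x}

Registers:
  {c,k,x,z} pairwise interfere (4-clique) ⇒ χ ≥ 4
  assign c→R0 k→R3 n→R3 x→R1 z→R2 — no edge inside a register ⇒ χ ≤ 4
  χ = 4

Answer: 4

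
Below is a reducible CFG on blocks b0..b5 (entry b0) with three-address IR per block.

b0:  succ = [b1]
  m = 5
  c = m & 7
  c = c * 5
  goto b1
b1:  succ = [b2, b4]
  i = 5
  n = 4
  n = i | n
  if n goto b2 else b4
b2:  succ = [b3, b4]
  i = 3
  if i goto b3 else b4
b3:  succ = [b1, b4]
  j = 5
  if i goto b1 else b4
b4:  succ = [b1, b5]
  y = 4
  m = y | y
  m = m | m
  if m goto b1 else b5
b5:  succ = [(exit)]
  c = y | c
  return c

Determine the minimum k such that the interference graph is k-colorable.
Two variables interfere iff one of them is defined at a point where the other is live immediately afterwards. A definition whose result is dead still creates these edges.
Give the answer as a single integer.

def/use:
  b0: {c,m} / ∅
  b1: {i,n} / ∅
  b2: {i} / ∅
  b3: {j} / {i}
  b4: {m,y} / ∅
  b5: {c} / {c,y}

Live sets:
  b0 li=∅ lo={c}
  b1 li={c} lo={c}
  b2 li={c} lo={c,i}
  b3 li={c,i} lo={c}
  b4 li={c} lo={c,y}
  b5 li={c,y} lo=∅

Conflict graph:
  c: {i,j,m,n,y}
  i: {c,j,n}
  j: {c,i}
  m: {c,y}
  n: {c,i}
  y: {c,m}

Registers:
  clique {c,i,j} ⇒ need ≥ 3
  3-colouring: r0={c}  r1={i,m}  r2={j,n,y}
  χ = 3

Answer: 3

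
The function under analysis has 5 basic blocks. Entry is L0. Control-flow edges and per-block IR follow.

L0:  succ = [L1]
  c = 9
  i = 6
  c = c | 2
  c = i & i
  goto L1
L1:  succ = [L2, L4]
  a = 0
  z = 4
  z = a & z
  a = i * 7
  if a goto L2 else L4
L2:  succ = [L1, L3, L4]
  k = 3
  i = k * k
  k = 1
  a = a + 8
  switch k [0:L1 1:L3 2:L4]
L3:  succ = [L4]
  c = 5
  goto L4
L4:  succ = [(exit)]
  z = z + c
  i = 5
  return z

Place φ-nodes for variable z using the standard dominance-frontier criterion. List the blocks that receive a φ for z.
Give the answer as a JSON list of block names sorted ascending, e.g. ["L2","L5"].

idom tree: L1←L0 L2←L1 L3←L2 L4←L1
Join-block Dom:
  L1: preds {L0,L2}: {L0} ∩ {L0,L1,L2} = {L0}; idom=L0
  L4: preds {L1,L2,L3}: {L0,L1} ∩ {L0,L1,L2} ∩ {L0,L1,L2,L3} = {L0,L1}; idom=L1

DF walk-up:
  join L1 pred L0: · stop@L0
  join L1 pred L2: L2→L1 stop@L0
  join L4 pred L1: · stop@L1
  join L4 pred L2: L2 stop@L1
  join L4 pred L3: L3→L2 stop@L1
  DF(L0)=∅
  DF(L1)={L1}
  DF(L2)={L1,L4}
  DF(L3)={L4}
  DF(L4)=∅

φ for z: defs {L1,L4}
  DF⁺ = {L1}

Answer: ["L1"]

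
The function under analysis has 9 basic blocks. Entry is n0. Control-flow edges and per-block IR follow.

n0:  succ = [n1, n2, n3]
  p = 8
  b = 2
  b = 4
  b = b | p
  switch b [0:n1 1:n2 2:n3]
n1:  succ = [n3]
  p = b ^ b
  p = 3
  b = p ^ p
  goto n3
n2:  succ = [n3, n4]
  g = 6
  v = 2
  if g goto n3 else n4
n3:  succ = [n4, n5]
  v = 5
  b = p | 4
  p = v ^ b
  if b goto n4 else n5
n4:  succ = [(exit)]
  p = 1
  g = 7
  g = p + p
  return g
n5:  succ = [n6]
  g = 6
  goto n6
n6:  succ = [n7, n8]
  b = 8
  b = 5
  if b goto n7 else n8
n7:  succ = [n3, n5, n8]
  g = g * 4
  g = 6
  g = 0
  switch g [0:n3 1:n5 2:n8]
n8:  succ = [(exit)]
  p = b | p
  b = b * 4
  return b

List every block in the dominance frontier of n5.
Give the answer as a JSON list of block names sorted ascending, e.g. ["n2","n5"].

Answer: ["n3", "n5"]

Working:
idom tree: n1←n0 n2←n0 n3←n0 n4←n0 n5←n3 n6←n5 n7←n6 n8←n6
Join-block Dom:
  n3: preds {n0,n1,n2,n7}: {n0} ∩ {n0,n1} ∩ {n0,n2} ∩ {n0,n3,n5,n6,n7} = {n0}; idom=n0
  n4: preds {n2,n3}: {n0,n2} ∩ {n0,n3} = {n0}; idom=n0
  n5: preds {n3,n7}: {n0,n3} ∩ {n0,n3,n5,n6,n7} = {n0,n3}; idom=n3
  n8: preds {n6,n7}: {n0,n3,n5,n6} ∩ {n0,n3,n5,n6,n7} = {n0,n3,n5,n6}; idom=n6

Frontier:
  join n3 pred n0: · stop@n0
  join n3 pred n1: n1 stop@n0
  join n3 pred n2: n2 stop@n0
  join n3 pred n7: n7→n6→n5→n3 stop@n0
  join n4 pred n2: n2 stop@n0
  join n4 pred n3: n3 stop@n0
  join n5 pred n3: · stop@n3
  join n5 pred n7: n7→n6→n5 stop@n3
  join n8 pred n6: · stop@n6
  join n8 pred n7: n7 stop@n6
  n0 → ∅
  n1 → {n3}
  n2 → {n3,n4}
  n3 → {n3,n4}
  n4 → ∅
  n5 → {n3,n5}
  n6 → {n3,n5}
  n7 → {n3,n5,n8}
  n8 → ∅

DF(n5) = ["n3", "n5"]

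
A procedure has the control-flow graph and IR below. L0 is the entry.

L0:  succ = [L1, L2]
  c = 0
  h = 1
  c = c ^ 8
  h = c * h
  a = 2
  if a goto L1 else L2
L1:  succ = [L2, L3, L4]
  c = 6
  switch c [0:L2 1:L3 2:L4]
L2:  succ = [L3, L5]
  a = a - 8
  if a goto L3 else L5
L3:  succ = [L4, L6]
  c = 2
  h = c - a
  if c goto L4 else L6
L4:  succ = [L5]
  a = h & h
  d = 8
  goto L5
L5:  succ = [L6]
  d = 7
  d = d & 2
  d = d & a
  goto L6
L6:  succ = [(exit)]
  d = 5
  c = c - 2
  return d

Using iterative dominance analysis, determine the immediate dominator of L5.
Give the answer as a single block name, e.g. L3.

idom tree: L1←L0 L2←L0 L3←L0 L4←L0 L5←L0 L6←L0
Join-block Dom:
  L2: preds {L0,L1}: {L0} ∩ {L0,L1} = {L0}; idom=L0
  L3: preds {L1,L2}: {L0,L1} ∩ {L0,L2} = {L0}; idom=L0
  L4: preds {L1,L3}: {L0,L1} ∩ {L0,L3} = {L0}; idom=L0
  L5: preds {L2,L4}: {L0,L2} ∩ {L0,L4} = {L0}; idom=L0
  L6: preds {L3,L5}: {L0,L3} ∩ {L0,L5} = {L0}; idom=L0

idom(L5) = L0

Answer: L0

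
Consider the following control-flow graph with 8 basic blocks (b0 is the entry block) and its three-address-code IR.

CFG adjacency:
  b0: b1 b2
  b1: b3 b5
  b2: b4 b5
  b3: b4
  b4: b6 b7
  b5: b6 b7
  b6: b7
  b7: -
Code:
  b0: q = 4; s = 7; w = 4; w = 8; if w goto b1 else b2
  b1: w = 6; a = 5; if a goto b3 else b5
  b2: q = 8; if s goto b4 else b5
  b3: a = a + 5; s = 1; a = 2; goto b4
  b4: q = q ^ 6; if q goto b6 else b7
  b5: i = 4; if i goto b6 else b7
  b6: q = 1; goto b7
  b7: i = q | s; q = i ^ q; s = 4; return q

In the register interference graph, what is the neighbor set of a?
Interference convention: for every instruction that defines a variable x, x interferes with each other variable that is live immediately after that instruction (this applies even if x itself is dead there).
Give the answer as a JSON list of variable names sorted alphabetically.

Answer: ["q", "s"]

Analysis:
def/use:
  b0: def={q,s,w} ue=∅
  b1: def={a,w} ue=∅
  b2: def={q} ue={s}
  b3: def={a,s} ue={a}
  b4: def={q} ue={q}
  b5: def={i} ue=∅
  b6: def={q} ue=∅
  b7: def={i,q,s} ue={q,s}

Liveness:
  b0: in=∅ out={q,s}
  b1: in={q,s} out={a,q,s}
  b2: in={s} out={q,s}
  b3: in={a,q} out={q,s}
  b4: in={q,s} out={q,s}
  b5: in={q,s} out={q,s}
  b6: in={s} out={q,s}
  b7: in={q,s} out=∅

Conflict graph:
  a — {q,s}
  i — {q,s}
  q — {a,i,s,w}
  s — {a,i,q,w}
  w — {q,s}

N(a) = ["q", "s"]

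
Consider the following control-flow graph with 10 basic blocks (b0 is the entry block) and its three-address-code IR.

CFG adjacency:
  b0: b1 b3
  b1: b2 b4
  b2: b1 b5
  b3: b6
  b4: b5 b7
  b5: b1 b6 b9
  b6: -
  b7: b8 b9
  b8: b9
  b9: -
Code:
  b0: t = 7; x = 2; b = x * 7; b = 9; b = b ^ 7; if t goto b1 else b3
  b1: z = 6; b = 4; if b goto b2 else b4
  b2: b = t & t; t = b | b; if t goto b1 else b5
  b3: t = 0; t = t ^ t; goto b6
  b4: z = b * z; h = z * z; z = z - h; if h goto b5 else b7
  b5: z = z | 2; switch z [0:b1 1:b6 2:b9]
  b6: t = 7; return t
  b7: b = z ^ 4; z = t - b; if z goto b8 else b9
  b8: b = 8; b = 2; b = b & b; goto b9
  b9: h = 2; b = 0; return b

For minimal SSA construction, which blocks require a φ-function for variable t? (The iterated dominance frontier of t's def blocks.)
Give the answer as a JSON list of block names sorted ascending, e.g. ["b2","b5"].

idom tree: b1←b0 b2←b1 b3←b0 b4←b1 b5←b1 b6←b0 b7←b4 b8←b7 b9←b1
Dom∩ at merges:
  b1: preds {b0,b2,b5}: {b0} ∩ {b0,b1,b2} ∩ {b0,b1,b5} = {b0}; idom=b0
  b5: preds {b2,b4}: {b0,b1,b2} ∩ {b0,b1,b4} = {b0,b1}; idom=b1
  b6: preds {b3,b5}: {b0,b3} ∩ {b0,b1,b5} = {b0}; idom=b0
  b9: preds {b5,b7,b8}: {b0,b1,b5} ∩ {b0,b1,b4,b7} ∩ {b0,b1,b4,b7,b8} = {b0,b1}; idom=b1

DF derivation:
  join b1 pred b0: · stop@b0
  join b1 pred b2: b2→b1 stop@b0
  join b1 pred b5: b5→b1 stop@b0
  join b5 pred b2: b2 stop@b1
  join b5 pred b4: b4 stop@b1
  join b6 pred b3: b3 stop@b0
  join b6 pred b5: b5→b1 stop@b0
  join b9 pred b5: b5 stop@b1
  join b9 pred b7: b7→b4 stop@b1
  join b9 pred b8: b8→b7→b4 stop@b1
  DF(b0)=∅
  DF(b1)={b1,b6}
  DF(b2)={b1,b5}
  DF(b3)={b6}
  DF(b4)={b5,b9}
  DF(b5)={b1,b6,b9}
  DF(b6)=∅
  DF(b7)={b9}
  DF(b8)={b9}
  DF(b9)=∅

φ for t: defs {b0,b2,b3,b6}
  DF⁺ = {b1,b5,b6,b9}

Answer: ["b1", "b5", "b6", "b9"]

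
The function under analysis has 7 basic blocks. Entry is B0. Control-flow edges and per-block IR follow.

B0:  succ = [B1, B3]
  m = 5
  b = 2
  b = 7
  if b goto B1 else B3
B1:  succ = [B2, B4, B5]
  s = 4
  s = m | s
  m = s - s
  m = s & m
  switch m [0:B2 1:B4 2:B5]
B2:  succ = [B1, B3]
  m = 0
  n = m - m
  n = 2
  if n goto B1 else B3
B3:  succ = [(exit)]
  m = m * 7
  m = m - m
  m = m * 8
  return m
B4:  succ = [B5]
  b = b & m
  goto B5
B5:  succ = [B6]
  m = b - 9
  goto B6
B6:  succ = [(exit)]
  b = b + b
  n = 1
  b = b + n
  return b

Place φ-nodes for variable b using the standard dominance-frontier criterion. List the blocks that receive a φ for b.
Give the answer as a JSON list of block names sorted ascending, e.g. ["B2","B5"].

idom tree: B1←B0 B2←B1 B3←B0 B4←B1 B5←B1 B6←B5
Dom at joins:
  B1: preds {B0,B2}: {B0} ∩ {B0,B1,B2} = {B0}; idom=B0
  B3: preds {B0,B2}: {B0} ∩ {B0,B1,B2} = {B0}; idom=B0
  B5: preds {B1,B4}: {B0,B1} ∩ {B0,B1,B4} = {B0,B1}; idom=B1

DF walk-up:
  B1←B0: walk · to B0
  B1←B2: walk B2→B1 to B0
  B3←B0: walk · to B0
  B3←B2: walk B2→B1 to B0
  B5←B1: walk · to B1
  B5←B4: walk B4 to B1
  DF(B0)=∅
  DF(B1)={B1,B3}
  DF(B2)={B1,B3}
  DF(B3)=∅
  DF(B4)={B5}
  DF(B5)=∅
  DF(B6)=∅

φ for b: defs {B0,B4,B6}
  DF⁺ = {B5}

Answer: ["B5"]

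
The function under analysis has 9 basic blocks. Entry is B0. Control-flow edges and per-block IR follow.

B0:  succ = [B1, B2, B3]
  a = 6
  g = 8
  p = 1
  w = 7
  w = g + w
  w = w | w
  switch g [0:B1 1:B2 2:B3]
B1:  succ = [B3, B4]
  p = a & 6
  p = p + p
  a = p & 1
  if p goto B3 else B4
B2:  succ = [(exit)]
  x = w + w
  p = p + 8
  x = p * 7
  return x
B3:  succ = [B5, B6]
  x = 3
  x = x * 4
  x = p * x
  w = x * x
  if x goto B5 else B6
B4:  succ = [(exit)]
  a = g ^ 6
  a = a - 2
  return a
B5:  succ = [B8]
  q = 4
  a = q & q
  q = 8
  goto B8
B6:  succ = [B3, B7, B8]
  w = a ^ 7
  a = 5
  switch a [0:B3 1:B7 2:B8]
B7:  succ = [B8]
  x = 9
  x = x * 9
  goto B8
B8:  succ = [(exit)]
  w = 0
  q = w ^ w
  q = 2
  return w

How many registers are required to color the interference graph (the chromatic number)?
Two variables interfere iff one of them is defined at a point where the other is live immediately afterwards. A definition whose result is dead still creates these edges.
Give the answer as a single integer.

Answer: 4

Analysis:
def/use:
  B0: def={a,g,p,w} ue=∅
  B1: def={a,p} ue={a}
  B2: def={p,x} ue={p,w}
  B3: def={w,x} ue={p}
  B4: def={a} ue={g}
  B5: def={a,q} ue=∅
  B6: def={a,w} ue={a}
  B7: def={x} ue=∅
  B8: def={q,w} ue=∅

Live sets:
  B0 li=∅ lo={a,g,p,w}
  B1 li={a,g} lo={a,g,p}
  B2 li={p,w} lo=∅
  B3 li={a,p} lo={a,p}
  B4 li={g} lo=∅
  B5 li=∅ lo=∅
  B6 li={a,p} lo={a,p}
  B7 li=∅ lo=∅
  B8 li=∅ lo=∅

Interfere edges:
  a↔{g,p,w,x}
  g↔{a,p,w}
  p↔{a,g,w,x}
  q↔{w}
  w↔{a,g,p,q,x}
  x↔{a,p,w}

Registers:
  lower bound: {a,g,p,w} mutually conflict ⇒ χ ≥ 4
  assign a→R1 g→R3 p→R2 q→R1 w→R0 x→R3 — no edge inside a register ⇒ χ ≤ 4
  χ = 4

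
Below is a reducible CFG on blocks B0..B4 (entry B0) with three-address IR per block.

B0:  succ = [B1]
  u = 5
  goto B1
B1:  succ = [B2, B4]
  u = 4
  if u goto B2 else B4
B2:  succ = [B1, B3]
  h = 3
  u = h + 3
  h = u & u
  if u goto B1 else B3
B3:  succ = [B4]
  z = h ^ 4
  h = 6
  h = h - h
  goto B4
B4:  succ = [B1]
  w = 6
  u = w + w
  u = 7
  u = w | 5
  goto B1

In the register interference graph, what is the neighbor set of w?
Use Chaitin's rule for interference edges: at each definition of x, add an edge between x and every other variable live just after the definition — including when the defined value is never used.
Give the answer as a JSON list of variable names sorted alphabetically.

Per-block:
  B0: {u} / ∅
  B1: {u} / ∅
  B2: {h,u} / ∅
  B3: {h,z} / {h}
  B4: {u,w} / ∅

Backward fixpoint:
  B0: in=∅ out=∅
  B1: in=∅ out=∅
  B2: in=∅ out={h}
  B3: in={h} out=∅
  B4: in=∅ out=∅

Conflict graph:
  h: {u}
  u: {h,w}
  w: {u}
  z: ∅

N(w) = ["u"]

Answer: ["u"]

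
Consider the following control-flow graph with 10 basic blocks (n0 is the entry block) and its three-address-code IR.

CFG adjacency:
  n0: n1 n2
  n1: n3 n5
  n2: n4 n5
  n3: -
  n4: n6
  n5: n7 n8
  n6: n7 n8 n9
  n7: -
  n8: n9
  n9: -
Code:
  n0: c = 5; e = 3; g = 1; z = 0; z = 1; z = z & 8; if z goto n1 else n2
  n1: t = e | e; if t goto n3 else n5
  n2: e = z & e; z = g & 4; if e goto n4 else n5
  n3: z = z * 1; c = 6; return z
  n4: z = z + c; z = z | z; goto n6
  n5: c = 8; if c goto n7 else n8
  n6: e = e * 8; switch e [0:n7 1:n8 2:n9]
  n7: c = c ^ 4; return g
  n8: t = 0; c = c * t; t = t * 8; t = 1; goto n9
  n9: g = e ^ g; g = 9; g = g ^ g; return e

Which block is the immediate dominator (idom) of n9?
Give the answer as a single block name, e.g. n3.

idom tree: n1←n0 n2←n0 n3←n1 n4←n2 n5←n0 n6←n4 n7←n0 n8←n0 n9←n0
Dom at joins:
  n5: preds {n1,n2}: {n0,n1} ∩ {n0,n2} = {n0}; idom=n0
  n7: preds {n5,n6}: {n0,n5} ∩ {n0,n2,n4,n6} = {n0}; idom=n0
  n8: preds {n5,n6}: {n0,n5} ∩ {n0,n2,n4,n6} = {n0}; idom=n0
  n9: preds {n6,n8}: {n0,n2,n4,n6} ∩ {n0,n8} = {n0}; idom=n0

idom(n9) = n0

Answer: n0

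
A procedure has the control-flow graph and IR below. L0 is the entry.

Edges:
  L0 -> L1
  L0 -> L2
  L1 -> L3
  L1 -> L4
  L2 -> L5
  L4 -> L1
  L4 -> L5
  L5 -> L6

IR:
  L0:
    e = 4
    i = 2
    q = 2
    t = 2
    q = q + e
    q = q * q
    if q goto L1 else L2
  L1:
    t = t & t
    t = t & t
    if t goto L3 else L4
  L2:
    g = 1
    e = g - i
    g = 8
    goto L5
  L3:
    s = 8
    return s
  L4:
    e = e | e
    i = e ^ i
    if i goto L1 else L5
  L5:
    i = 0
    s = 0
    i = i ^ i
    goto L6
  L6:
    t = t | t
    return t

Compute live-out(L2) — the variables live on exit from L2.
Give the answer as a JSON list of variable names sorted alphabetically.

def/use:
  L0: def={e,i,q,t} ue=∅
  L1: def={t} ue={t}
  L2: def={e,g} ue={i}
  L3: def={s} ue=∅
  L4: def={e,i} ue={e,i}
  L5: def={i,s} ue=∅
  L6: def={t} ue={t}

Backward fixpoint:
  L0 li=∅ lo={e,i,t}
  L1 li={e,i,t} lo={e,i,t}
  L2 li={i,t} lo={t}
  L3 li=∅ lo=∅
  L4 li={e,i,t} lo={e,i,t}
  L5 li={t} lo={t}
  L6 li={t} lo=∅

live-out(L2) = ["t"]

Answer: ["t"]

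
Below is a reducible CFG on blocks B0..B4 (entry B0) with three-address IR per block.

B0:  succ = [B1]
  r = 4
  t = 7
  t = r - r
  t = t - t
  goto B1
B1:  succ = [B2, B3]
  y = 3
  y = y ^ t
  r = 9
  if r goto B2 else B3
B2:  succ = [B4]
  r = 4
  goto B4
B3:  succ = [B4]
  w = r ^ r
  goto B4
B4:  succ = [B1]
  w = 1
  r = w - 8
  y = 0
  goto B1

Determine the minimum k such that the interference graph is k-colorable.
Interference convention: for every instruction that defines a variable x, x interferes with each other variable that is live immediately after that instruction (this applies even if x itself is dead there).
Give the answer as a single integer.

Answer: 2

Derivation:
Block summaries:
  B0: {r,t} / ∅
  B1: {r,y} / {t}
  B2: {r} / ∅
  B3: {w} / {r}
  B4: {r,w,y} / ∅

Backward fixpoint:
  B0 li=∅ lo={t}
  B1 li={t} lo={r,t}
  B2 li={t} lo={t}
  B3 li={r,t} lo={t}
  B4 li={t} lo={t}

Interfere edges:
  r: {t}
  t: {r,w,y}
  w: {t}
  y: {t}

Registers:
  {r,t} pairwise interfere (2-clique) ⇒ χ ≥ 2
  assign r→c1 t→c0 w→c1 y→c1 — no edge inside a register ⇒ χ ≤ 2
  χ = 2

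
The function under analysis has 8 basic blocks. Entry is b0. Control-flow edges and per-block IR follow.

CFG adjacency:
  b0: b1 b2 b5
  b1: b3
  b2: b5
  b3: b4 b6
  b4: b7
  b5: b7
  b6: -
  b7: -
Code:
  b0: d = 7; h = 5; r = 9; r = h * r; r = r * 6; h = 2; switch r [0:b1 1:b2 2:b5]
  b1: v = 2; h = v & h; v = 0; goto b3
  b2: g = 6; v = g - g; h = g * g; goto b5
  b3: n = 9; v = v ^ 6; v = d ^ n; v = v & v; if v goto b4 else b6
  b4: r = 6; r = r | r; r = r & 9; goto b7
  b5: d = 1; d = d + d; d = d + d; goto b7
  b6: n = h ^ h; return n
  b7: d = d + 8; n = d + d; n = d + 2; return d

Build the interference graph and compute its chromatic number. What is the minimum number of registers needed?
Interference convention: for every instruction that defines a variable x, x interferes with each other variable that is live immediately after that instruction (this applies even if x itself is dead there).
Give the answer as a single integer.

Answer: 4

Working:
def/use:
  b0: {d,h,r} / ∅
  b1: {h,v} / {h}
  b2: {g,h,v} / ∅
  b3: {n,v} / {d,v}
  b4: {r} / ∅
  b5: {d} / ∅
  b6: {n} / {h}
  b7: {d,n} / {d}

Backward fixpoint:
  b0: in=∅ out={d,h}
  b1: in={d,h} out={d,h,v}
  b2: in=∅ out=∅
  b3: in={d,h,v} out={d,h}
  b4: in={d} out={d}
  b5: in=∅ out={d}
  b6: in={h} out=∅
  b7: in={d} out=∅

Conflict graph:
  d: {h,n,r,v}
  g: {v}
  h: {d,n,r,v}
  n: {d,h,v}
  r: {d,h}
  v: {d,g,h,n}

Colouring:
  {d,h,n,v} pairwise interfere (4-clique) ⇒ χ ≥ 4
  4-colouring: R0={d,g}  R1={h}  R2={r,v}  R3={n}
  χ = 4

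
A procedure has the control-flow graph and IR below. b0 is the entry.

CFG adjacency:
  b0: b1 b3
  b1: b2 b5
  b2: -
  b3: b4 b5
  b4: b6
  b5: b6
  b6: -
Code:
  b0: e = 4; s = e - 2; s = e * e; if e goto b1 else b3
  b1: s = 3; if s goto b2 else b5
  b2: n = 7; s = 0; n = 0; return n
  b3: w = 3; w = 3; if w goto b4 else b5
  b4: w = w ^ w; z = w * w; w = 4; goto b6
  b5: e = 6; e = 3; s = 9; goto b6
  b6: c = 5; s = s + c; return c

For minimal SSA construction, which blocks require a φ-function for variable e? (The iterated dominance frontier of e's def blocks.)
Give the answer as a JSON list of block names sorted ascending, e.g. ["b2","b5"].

idom tree: b1←b0 b2←b1 b3←b0 b4←b3 b5←b0 b6←b0
Join-block Dom:
  b5: preds {b1,b3}: {b0,b1} ∩ {b0,b3} = {b0}; idom=b0
  b6: preds {b4,b5}: {b0,b3,b4} ∩ {b0,b5} = {b0}; idom=b0

DF walk-up:
  join b5 pred b1: b1 stop@b0
  join b5 pred b3: b3 stop@b0
  join b6 pred b4: b4→b3 stop@b0
  join b6 pred b5: b5 stop@b0
  b0 → ∅
  b1 → {b5}
  b2 → ∅
  b3 → {b5,b6}
  b4 → {b6}
  b5 → {b6}
  b6 → ∅

φ for e: defs {b0,b5}
  DF⁺ = {b6}

Answer: ["b6"]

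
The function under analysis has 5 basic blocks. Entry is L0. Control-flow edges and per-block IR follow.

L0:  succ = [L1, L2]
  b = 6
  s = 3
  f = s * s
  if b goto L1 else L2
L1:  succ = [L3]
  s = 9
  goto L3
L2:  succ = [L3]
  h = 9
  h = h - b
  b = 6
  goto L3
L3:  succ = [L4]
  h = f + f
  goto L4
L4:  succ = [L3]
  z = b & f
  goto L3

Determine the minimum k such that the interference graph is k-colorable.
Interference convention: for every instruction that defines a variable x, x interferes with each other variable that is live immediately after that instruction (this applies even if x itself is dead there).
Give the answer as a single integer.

Answer: 3

Analysis:
Per-block:
  L0 def {b,f,s} use ∅
  L1 def {s} use ∅
  L2 def {b,h} use {b}
  L3 def {h} use {f}
  L4 def {z} use {b,f}

Live sets:
  L0: in=∅ out={b,f}
  L1: in={b,f} out={b,f}
  L2: in={b,f} out={b,f}
  L3: in={b,f} out={b,f}
  L4: in={b,f} out={b,f}

Interfere edges:
  b: {f,h,s,z}
  f: {b,h,s,z}
  h: {b,f}
  s: {b,f}
  z: {b,f}

Colouring:
  lower bound: {b,f,h} mutually conflict ⇒ χ ≥ 3
  assign b→r0 f→r1 h→r2 s→r2 z→r2 — no edge inside a register ⇒ χ ≤ 3
  χ = 3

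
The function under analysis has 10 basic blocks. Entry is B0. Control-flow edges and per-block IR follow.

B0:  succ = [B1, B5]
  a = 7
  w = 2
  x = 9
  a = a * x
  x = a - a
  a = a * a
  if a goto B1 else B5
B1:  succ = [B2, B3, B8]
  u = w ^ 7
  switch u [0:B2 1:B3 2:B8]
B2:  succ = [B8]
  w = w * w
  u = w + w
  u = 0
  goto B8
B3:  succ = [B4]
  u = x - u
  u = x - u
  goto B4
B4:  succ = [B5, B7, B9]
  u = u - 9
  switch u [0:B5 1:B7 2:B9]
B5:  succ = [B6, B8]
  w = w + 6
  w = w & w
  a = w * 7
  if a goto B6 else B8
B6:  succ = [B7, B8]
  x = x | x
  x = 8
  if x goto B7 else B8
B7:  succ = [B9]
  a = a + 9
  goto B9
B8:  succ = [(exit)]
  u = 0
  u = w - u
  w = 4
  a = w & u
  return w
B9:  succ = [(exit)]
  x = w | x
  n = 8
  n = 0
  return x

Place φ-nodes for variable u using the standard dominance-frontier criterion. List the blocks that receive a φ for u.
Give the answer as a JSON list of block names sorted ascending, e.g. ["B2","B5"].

idom tree: B1←B0 B2←B1 B3←B1 B4←B3 B5←B0 B6←B5 B7←B0 B8←B0 B9←B0
Join-block Dom:
  B5: preds {B0,B4}: {B0} ∩ {B0,B1,B3,B4} = {B0}; idom=B0
  B7: preds {B4,B6}: {B0,B1,B3,B4} ∩ {B0,B5,B6} = {B0}; idom=B0
  B8: preds {B1,B2,B5,B6}: {B0,B1} ∩ {B0,B1,B2} ∩ {B0,B5} ∩ {B0,B5,B6} = {B0}; idom=B0
  B9: preds {B4,B7}: {B0,B1,B3,B4} ∩ {B0,B7} = {B0}; idom=B0

DF derivation:
  join B5 pred B0: · stop@B0
  join B5 pred B4: B4→B3→B1 stop@B0
  join B7 pred B4: B4→B3→B1 stop@B0
  join B7 pred B6: B6→B5 stop@B0
  join B8 pred B1: B1 stop@B0
  join B8 pred B2: B2→B1 stop@B0
  join B8 pred B5: B5 stop@B0
  join B8 pred B6: B6→B5 stop@B0
  join B9 pred B4: B4→B3→B1 stop@B0
  join B9 pred B7: B7 stop@B0
  B0: DF=∅
  B1: DF={B5,B7,B8,B9}
  B2: DF={B8}
  B3: DF={B5,B7,B9}
  B4: DF={B5,B7,B9}
  B5: DF={B7,B8}
  B6: DF={B7,B8}
  B7: DF={B9}
  B8: DF=∅
  B9: DF=∅

φ for u: defs {B1,B2,B3,B4,B8}
  DF⁺ = {B5,B7,B8,B9}

Answer: ["B5", "B7", "B8", "B9"]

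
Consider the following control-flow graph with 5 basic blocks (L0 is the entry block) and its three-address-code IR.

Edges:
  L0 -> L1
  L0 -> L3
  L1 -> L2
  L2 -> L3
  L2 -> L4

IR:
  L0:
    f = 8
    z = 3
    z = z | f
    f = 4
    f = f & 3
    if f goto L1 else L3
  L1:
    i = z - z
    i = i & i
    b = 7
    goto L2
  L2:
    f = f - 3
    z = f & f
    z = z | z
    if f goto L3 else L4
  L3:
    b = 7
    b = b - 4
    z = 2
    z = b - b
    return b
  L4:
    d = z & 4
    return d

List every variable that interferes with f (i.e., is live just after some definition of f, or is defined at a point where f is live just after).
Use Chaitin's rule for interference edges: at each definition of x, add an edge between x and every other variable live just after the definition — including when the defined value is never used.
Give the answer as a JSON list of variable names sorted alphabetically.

Answer: ["b", "i", "z"]

Derivation:
def/use:
  L0: {f,z} / ∅
  L1: {b,i} / {z}
  L2: {f,z} / {f}
  L3: {b,z} / ∅
  L4: {d} / {z}

Liveness:
  L0: in=∅ out={f,z}
  L1: in={f,z} out={f}
  L2: in={f} out={z}
  L3: in=∅ out=∅
  L4: in={z} out=∅

Interfere edges:
  b — {f,z}
  d — ∅
  f — {b,i,z}
  i — {f}
  z — {b,f}

N(f) = ["b", "i", "z"]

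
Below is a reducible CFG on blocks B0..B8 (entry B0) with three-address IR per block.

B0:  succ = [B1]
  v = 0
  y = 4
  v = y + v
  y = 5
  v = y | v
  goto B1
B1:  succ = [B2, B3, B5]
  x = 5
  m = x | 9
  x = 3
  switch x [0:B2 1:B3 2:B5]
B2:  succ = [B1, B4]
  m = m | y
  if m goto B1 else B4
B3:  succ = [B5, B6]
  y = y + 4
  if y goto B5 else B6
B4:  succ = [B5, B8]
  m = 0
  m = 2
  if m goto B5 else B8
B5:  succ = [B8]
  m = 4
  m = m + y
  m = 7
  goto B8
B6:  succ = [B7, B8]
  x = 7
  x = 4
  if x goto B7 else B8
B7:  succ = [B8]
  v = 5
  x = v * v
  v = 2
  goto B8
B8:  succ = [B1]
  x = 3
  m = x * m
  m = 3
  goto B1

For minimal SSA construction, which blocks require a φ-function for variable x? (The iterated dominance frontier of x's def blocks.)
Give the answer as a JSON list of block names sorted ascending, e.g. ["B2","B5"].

Answer: ["B1", "B8"]

Derivation:
idom tree: B1←B0 B2←B1 B3←B1 B4←B2 B5←B1 B6←B3 B7←B6 B8←B1
Join-block Dom:
  B1: preds {B0,B2,B8}: {B0} ∩ {B0,B1,B2} ∩ {B0,B1,B8} = {B0}; idom=B0
  B5: preds {B1,B3,B4}: {B0,B1} ∩ {B0,B1,B3} ∩ {B0,B1,B2,B4} = {B0,B1}; idom=B1
  B8: preds {B4,B5,B6,B7}: {B0,B1,B2,B4} ∩ {B0,B1,B5} ∩ {B0,B1,B3,B6} ∩ {B0,B1,B3,B6,B7} = {B0,B1}; idom=B1

DF walk-up:
  join B1 pred B0: · stop@B0
  join B1 pred B2: B2→B1 stop@B0
  join B1 pred B8: B8→B1 stop@B0
  join B5 pred B1: · stop@B1
  join B5 pred B3: B3 stop@B1
  join B5 pred B4: B4→B2 stop@B1
  join B8 pred B4: B4→B2 stop@B1
  join B8 pred B5: B5 stop@B1
  join B8 pred B6: B6→B3 stop@B1
  join B8 pred B7: B7→B6→B3 stop@B1
  B0: DF=∅
  B1: DF={B1}
  B2: DF={B1,B5,B8}
  B3: DF={B5,B8}
  B4: DF={B5,B8}
  B5: DF={B8}
  B6: DF={B8}
  B7: DF={B8}
  B8: DF={B1}

φ for x: defs {B1,B6,B7,B8}
  DF⁺ = {B1,B8}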